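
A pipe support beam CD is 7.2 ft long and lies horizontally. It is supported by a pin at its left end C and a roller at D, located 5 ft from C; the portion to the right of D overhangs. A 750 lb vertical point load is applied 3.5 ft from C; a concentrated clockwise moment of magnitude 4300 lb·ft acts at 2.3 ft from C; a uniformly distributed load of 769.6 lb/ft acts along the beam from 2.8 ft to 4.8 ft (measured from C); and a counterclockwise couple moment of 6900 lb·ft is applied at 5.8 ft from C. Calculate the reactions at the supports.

C_x = 0, C_y = 1114 lb, D_y = 1175 lb

Resultant of the distributed load: 769.6 × 2 = 1539.2 lb at 3.8 ft from C.
Moments about C: D_y·5 − 750·3.5 − 4300 − (769.6·2)·3.8 + 6900 = 0 → D_y = 5873.96/5 = 1174.79 ≈ 1175 lb.
ΣF_y = 0: C_y + 1174.79 − 750 − 769.6·2 = 0 → C_y = 1114 lb.
ΣF_x = 0: no horizontal applied forces, so C_x = 0.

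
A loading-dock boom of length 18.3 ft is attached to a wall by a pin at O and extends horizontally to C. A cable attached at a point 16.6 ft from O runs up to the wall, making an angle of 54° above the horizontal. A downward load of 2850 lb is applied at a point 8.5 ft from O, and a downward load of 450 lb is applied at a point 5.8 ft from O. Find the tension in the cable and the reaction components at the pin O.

T = 1998 lb, O_x = 1175 lb, O_y = 1683 lb

ΣM about O: T·sin54°·16.6 − 2850·8.5 − 450·5.8 = 0 → T = 26835/(16.6·0.809017) = 1998.19 ≈ 1998 lb.
ΣF_x = 0: O_x − T·cos54° = 0 → O_x = 1998.19 × 0.587785 = 1175 lb.
ΣF_y = 0: O_y + T·sin54° − 2850 − 450 = 0 → O_y = 3300 − 1998.19 × 0.809017 = 1683 lb.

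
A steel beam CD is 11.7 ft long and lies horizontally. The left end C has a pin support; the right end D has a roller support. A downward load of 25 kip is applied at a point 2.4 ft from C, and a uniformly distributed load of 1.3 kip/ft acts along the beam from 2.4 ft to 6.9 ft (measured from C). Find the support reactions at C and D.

C_x = 0, C_y = 23.40 kip, D_y = 7.453 kip

Resultant of the distributed load: 1.3 × 4.5 = 5.85 kip at 4.65 ft from C.
Taking moments about C: D_y·11.7 − 25·2.4 − (1.3·4.5)·4.65 = 0 → D_y = 87.2025/11.7 = 7.45321 ≈ 7.453 kip.
ΣF_y = 0: C_y + 7.45321 − 25 − 1.3·4.5 = 0 → C_y = 23.40 kip.
ΣF_x = 0: no horizontal applied forces, so C_x = 0.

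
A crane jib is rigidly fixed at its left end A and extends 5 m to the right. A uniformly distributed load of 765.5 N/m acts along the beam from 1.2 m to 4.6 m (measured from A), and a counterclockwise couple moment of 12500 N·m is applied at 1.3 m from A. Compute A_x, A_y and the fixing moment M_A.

Resultant of the distributed load: 765.5 × 3.4 = 2602.7 N at 2.9 m from A.
ΣF_x = 0: A_x = 0.
ΣF_y = 0: A_y − 765.5·3.4 = 0 → A_y = 2603 N.
ΣM about A: M_A − (765.5·3.4)·2.9 + 12500 = 0 → M_A = -4952 N·m.

A_x = 0, A_y = 2603 N, M_A = -4952 N·m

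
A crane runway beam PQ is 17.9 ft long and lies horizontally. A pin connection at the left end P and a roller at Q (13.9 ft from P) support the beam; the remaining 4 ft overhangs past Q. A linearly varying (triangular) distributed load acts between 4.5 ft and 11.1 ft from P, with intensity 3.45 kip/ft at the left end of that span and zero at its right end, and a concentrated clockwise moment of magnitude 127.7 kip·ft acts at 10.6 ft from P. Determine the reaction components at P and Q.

Resultant of the triangular load: ½ × 3.45 × 6.6 = 11.385 kip, acting at 6.7 ft from P (one-third of the span from the peak).
Taking moments about P: Q_y·13.9 − (½·3.45·6.6)·6.7 − 127.7 = 0 → Q_y = 203.9795/13.9 = 14.6748 ≈ 14.67 kip.
ΣF_y = 0: P_y + 14.6748 − ½·3.45·6.6 = 0 → P_y = -3.290 kip.
ΣF_x = 0: no horizontal applied forces, so P_x = 0.

P_x = 0, P_y = -3.290 kip, Q_y = 14.67 kip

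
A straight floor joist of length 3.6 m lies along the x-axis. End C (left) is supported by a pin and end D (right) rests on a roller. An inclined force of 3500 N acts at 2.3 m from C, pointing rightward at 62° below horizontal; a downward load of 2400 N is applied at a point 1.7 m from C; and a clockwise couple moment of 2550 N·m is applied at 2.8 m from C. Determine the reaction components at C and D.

C_x = -1643 N, C_y = 1674 N, D_y = 3816 N

Moments about C: D_y·3.6 − 3500·sin62°·2.3 − 2400·1.7 − 2550 = 0 → D_y = 13737.7/3.6 = 3816.03 ≈ 3816 N.
ΣF_y = 0: C_y + 3816.03 − 3500·sin62° − 2400 = 0 → C_y = 1674 N.
ΣF_x = 0: C_x + 3500·cos62° = 0 → C_x = -1643 N.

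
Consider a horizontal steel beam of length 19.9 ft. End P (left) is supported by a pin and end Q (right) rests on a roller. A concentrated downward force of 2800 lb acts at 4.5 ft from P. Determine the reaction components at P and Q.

ΣM about P: Q_y·19.9 − 2800·4.5 = 0 → Q_y = 12600/19.9 = 633.166 ≈ 633.2 lb.
ΣF_y = 0: P_y + 633.166 − 2800 = 0 → P_y = 2167 lb.
ΣF_x = 0: no horizontal applied forces, so P_x = 0.

P_x = 0, P_y = 2167 lb, Q_y = 633.2 lb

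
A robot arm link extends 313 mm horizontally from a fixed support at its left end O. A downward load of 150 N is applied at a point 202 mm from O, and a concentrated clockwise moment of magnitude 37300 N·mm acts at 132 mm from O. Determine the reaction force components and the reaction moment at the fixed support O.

O_x = 0, O_y = 150.0 N, M_O = 67600 N·mm

ΣF_x = 0: O_x = 0.
ΣF_y = 0: O_y − 150 = 0 → O_y = 150.0 N.
ΣM about O: M_O − 150·202 − 37300 = 0 → M_O = 67600 N·mm.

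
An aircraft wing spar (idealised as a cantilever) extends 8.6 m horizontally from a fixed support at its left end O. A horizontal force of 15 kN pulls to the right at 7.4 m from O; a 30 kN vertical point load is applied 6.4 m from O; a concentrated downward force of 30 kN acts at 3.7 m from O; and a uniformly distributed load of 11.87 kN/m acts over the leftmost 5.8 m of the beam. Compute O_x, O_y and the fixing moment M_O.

Resultant of the distributed load: 11.87 × 5.8 = 68.846 kN at 2.9 m from O.
ΣF_x = 0: O_x + 15 = 0 → O_x = -15.00 kN.
ΣF_y = 0: O_y − 30 − 30 − 11.87·5.8 = 0 → O_y = 128.8 kN.
ΣM about O: M_O − 30·6.4 − 30·3.7 − (11.87·5.8)·2.9 = 0 → M_O = 502.7 kN·m.

O_x = -15.00 kN, O_y = 128.8 kN, M_O = 502.7 kN·m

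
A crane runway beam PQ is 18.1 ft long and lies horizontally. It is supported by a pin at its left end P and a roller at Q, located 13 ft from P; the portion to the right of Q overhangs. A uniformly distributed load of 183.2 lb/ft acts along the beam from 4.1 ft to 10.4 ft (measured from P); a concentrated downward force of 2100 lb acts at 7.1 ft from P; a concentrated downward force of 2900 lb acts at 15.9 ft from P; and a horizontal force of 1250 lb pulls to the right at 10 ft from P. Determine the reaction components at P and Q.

Resultant of the distributed load: 183.2 × 6.3 = 1154.16 lb at 7.25 ft from P.
Moments about P: Q_y·13 − (183.2·6.3)·7.25 − 2100·7.1 − 2900·15.9 = 0 → Q_y = 69387.66/13 = 5337.51 ≈ 5338 lb.
ΣF_y = 0: P_y + 5337.51 − 183.2·6.3 − 2100 − 2900 = 0 → P_y = 816.6 lb.
ΣF_x = 0: P_x + 1250 = 0 → P_x = -1250 lb.

P_x = -1250 lb, P_y = 816.6 lb, Q_y = 5338 lb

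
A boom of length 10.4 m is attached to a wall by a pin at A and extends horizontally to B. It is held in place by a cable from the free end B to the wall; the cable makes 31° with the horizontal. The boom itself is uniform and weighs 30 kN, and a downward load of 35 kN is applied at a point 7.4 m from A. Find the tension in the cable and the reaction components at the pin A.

T = 77.48 kN, A_x = 66.41 kN, A_y = 25.10 kN

ΣM about A: T·sin31°·10.4 − 30·5.2 − 35·7.4 = 0 → T = 415/(10.4·0.515038) = 77.4775 ≈ 77.48 kN.
ΣF_x = 0: A_x − T·cos31° = 0 → A_x = 77.4775 × 0.857167 = 66.41 kN.
ΣF_y = 0: A_y + T·sin31° − 30 − 35 = 0 → A_y = 65 − 77.4775 × 0.515038 = 25.10 kN.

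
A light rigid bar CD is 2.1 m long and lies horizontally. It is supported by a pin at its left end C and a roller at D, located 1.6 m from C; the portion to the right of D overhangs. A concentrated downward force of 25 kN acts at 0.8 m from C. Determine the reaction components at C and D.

Moments about C: D_y·1.6 − 25·0.8 = 0 → D_y = 20/1.6 = 12.50 kN.
ΣF_y = 0: C_y + 12.5 − 25 = 0 → C_y = 12.50 kN.
ΣF_x = 0: no horizontal applied forces, so C_x = 0.

C_x = 0, C_y = 12.50 kN, D_y = 12.50 kN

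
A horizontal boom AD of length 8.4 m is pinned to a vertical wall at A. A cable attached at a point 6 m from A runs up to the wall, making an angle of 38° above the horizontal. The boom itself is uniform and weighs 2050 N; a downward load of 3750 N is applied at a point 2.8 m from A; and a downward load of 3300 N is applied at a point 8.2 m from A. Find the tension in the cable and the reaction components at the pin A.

ΣM about A: T·sin38°·6 − 2050·4.2 − 3750·2.8 − 3300·8.2 = 0 → T = 46170/(6·0.615661) = 12498.8 ≈ 12500 N.
ΣF_x = 0: A_x − T·cos38° = 0 → A_x = 12498.8 × 0.788011 = 9849 N.
ΣF_y = 0: A_y + T·sin38° − 2050 − 3750 − 3300 = 0 → A_y = 9100 − 12498.8 × 0.615661 = 1405 N.

T = 12500 N, A_x = 9849 N, A_y = 1405 N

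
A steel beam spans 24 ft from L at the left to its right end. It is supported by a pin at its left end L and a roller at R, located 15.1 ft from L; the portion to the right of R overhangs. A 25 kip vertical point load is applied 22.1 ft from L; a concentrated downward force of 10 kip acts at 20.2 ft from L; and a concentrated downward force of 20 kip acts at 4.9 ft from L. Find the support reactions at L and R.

ΣM about L: R_y·15.1 − 25·22.1 − 10·20.2 − 20·4.9 = 0 → R_y = 852.5/15.1 = 56.457 ≈ 56.46 kip.
ΣF_y = 0: L_y + 56.457 − 25 − 10 − 20 = 0 → L_y = -1.457 kip.
ΣF_x = 0: no horizontal applied forces, so L_x = 0.

L_x = 0, L_y = -1.457 kip, R_y = 56.46 kip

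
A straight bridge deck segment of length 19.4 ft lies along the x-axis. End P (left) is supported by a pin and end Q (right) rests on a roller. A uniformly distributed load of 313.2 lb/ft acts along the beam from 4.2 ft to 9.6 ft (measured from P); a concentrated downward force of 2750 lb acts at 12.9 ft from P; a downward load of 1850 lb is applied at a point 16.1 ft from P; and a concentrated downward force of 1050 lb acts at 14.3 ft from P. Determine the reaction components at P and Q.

P_x = 0, P_y = 2602 lb, Q_y = 4739 lb

Resultant of the distributed load: 313.2 × 5.4 = 1691.28 lb at 6.9 ft from P.
Moments about P: Q_y·19.4 − (313.2·5.4)·6.9 − 2750·12.9 − 1850·16.1 − 1050·14.3 = 0 → Q_y = 91944.832/19.4 = 4739.42 ≈ 4739 lb.
ΣF_y = 0: P_y + 4739.42 − 313.2·5.4 − 2750 − 1850 − 1050 = 0 → P_y = 2602 lb.
ΣF_x = 0: no horizontal applied forces, so P_x = 0.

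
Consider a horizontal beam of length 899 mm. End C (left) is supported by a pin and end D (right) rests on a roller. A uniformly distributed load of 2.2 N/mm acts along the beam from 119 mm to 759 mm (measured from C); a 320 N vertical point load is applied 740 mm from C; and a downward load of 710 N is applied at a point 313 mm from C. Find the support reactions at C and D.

C_x = 0, C_y = 1240 N, D_y = 1198 N

Resultant of the distributed load: 2.2 × 640 = 1408 N at 439 mm from C.
Taking moments about C: D_y·899 − (2.2·640)·439 − 320·740 − 710·313 = 0 → D_y = 1077142/899 = 1198.16 ≈ 1198 N.
ΣF_y = 0: C_y + 1198.16 − 2.2·640 − 320 − 710 = 0 → C_y = 1240 N.
ΣF_x = 0: no horizontal applied forces, so C_x = 0.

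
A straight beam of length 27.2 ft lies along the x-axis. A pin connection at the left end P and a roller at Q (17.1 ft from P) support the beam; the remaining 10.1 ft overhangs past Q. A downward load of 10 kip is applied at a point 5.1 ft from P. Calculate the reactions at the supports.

Moments about P: Q_y·17.1 − 10·5.1 = 0 → Q_y = 51/17.1 = 2.98246 ≈ 2.982 kip.
ΣF_y = 0: P_y + 2.98246 − 10 = 0 → P_y = 7.018 kip.
ΣF_x = 0: no horizontal applied forces, so P_x = 0.

P_x = 0, P_y = 7.018 kip, Q_y = 2.982 kip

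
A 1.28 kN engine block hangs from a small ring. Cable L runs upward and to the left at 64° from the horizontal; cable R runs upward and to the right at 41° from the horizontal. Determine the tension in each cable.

ΣF_x = 0: −T_L·cos64° + T_R·cos41° = 0 → T_R = 0.580847·T_L.
ΣF_y = 0: T_L·sin64° + T_R·sin41° = 1.28.
Substitute: T_L·(0.898794 + 0.580847·0.656059) = 1.28 → T_L = 1.00011 ≈ 1.000 kN.
Then T_R = 0.580847 × 1.00011 = 0.5809 kN.

T_L = 1.000 kN, T_R = 0.5809 kN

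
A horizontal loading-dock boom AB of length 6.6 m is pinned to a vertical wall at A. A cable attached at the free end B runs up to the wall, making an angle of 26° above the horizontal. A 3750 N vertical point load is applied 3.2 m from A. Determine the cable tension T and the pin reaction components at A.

ΣM about A: T·sin26°·6.6 − 3750·3.2 = 0 → T = 12000/(6.6·0.438371) = 4147.59 ≈ 4148 N.
ΣF_x = 0: A_x − T·cos26° = 0 → A_x = 4147.59 × 0.898794 = 3728 N.
ΣF_y = 0: A_y + T·sin26° − 3750 = 0 → A_y = 3750 − 4147.59 × 0.438371 = 1932 N.

T = 4148 N, A_x = 3728 N, A_y = 1932 N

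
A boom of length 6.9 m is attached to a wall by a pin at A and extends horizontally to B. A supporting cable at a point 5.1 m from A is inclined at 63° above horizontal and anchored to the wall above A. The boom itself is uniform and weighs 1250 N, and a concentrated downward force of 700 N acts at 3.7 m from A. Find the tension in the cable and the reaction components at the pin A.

ΣM about A: T·sin63°·5.1 − 1250·3.45 − 700·3.7 = 0 → T = 6902.5/(5.1·0.891007) = 1518.99 ≈ 1519 N.
ΣF_x = 0: A_x − T·cos63° = 0 → A_x = 1518.99 × 0.45399 = 689.6 N.
ΣF_y = 0: A_y + T·sin63° − 1250 − 700 = 0 → A_y = 1950 − 1518.99 × 0.891007 = 596.6 N.

T = 1519 N, A_x = 689.6 N, A_y = 596.6 N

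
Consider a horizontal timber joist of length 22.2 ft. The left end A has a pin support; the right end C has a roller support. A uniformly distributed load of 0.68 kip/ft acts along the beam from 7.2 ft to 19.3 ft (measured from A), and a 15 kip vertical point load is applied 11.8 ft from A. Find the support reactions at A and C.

A_x = 0, A_y = 10.34 kip, C_y = 12.88 kip

Resultant of the distributed load: 0.68 × 12.1 = 8.228 kip at 13.25 ft from A.
Taking moments about A: C_y·22.2 − (0.68·12.1)·13.25 − 15·11.8 = 0 → C_y = 286.021/22.2 = 12.8838 ≈ 12.88 kip.
ΣF_y = 0: A_y + 12.8838 − 0.68·12.1 − 15 = 0 → A_y = 10.34 kip.
ΣF_x = 0: no horizontal applied forces, so A_x = 0.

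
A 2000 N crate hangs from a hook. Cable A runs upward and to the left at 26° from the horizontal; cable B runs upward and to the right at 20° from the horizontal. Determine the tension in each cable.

T_A = 2613 N, T_B = 2499 N

ΣF_x = 0: −T_A·cos26° + T_B·cos20° = 0 → T_B = 0.956477·T_A.
ΣF_y = 0: T_A·sin26° + T_B·sin20° = 2000.
Substitute: T_A·(0.438371 + 0.956477·0.34202) = 2000 → T_A = 2612.65 ≈ 2613 N.
Then T_B = 0.956477 × 2612.65 = 2499 N.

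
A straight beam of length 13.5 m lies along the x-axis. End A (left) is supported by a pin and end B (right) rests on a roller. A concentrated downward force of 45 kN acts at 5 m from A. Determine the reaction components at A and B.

A_x = 0, A_y = 28.33 kN, B_y = 16.67 kN

ΣM about A: B_y·13.5 − 45·5 = 0 → B_y = 225/13.5 = 16.6667 ≈ 16.67 kN.
ΣF_y = 0: A_y + 16.6667 − 45 = 0 → A_y = 28.33 kN.
ΣF_x = 0: no horizontal applied forces, so A_x = 0.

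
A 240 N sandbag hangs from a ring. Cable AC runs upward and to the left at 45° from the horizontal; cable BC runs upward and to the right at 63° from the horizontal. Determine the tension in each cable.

T_AC = 114.6 N, T_BC = 178.4 N

ΣF_x = 0: −T_AC·cos45° + T_BC·cos63° = 0 → T_BC = 1.55754·T_AC.
ΣF_y = 0: T_AC·sin45° + T_BC·sin63° = 240.
Substitute: T_AC·(0.707107 + 1.55754·0.891007) = 240 → T_AC = 114.565 ≈ 114.6 N.
Then T_BC = 1.55754 × 114.565 = 178.4 N.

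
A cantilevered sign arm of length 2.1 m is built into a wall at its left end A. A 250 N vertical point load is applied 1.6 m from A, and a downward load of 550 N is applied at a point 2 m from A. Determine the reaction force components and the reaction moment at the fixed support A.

A_x = 0, A_y = 800.0 N, M_A = 1500 N·m

ΣF_x = 0: A_x = 0.
ΣF_y = 0: A_y − 250 − 550 = 0 → A_y = 800.0 N.
ΣM about A: M_A − 250·1.6 − 550·2 = 0 → M_A = 1500 N·m.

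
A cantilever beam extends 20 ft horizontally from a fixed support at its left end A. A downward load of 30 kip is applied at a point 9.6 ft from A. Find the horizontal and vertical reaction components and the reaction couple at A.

ΣF_x = 0: A_x = 0.
ΣF_y = 0: A_y − 30 = 0 → A_y = 30.00 kip.
ΣM about A: M_A − 30·9.6 = 0 → M_A = 288.0 kip·ft.

A_x = 0, A_y = 30.00 kip, M_A = 288.0 kip·ft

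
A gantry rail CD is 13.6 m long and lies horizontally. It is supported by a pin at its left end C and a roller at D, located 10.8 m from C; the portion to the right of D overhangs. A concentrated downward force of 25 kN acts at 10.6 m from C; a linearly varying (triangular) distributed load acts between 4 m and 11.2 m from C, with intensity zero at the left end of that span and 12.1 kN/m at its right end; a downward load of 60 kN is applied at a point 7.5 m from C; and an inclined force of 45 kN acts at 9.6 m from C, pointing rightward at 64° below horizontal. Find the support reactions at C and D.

Resultant of the triangular load: ½ × 12.1 × 7.2 = 43.56 kN, acting at 8.8 m from C (one-third of the span from the peak).
Moments about C: D_y·10.8 − 25·10.6 − (½·12.1·7.2)·8.8 − 60·7.5 − 45·sin64°·9.6 = 0 → D_y = 1486.61/10.8 = 137.649 ≈ 137.6 kN.
ΣF_y = 0: C_y + 137.649 − 25 − ½·12.1·7.2 − 60 − 45·sin64° = 0 → C_y = 31.36 kN.
ΣF_x = 0: C_x + 45·cos64° = 0 → C_x = -19.73 kN.

C_x = -19.73 kN, C_y = 31.36 kN, D_y = 137.6 kN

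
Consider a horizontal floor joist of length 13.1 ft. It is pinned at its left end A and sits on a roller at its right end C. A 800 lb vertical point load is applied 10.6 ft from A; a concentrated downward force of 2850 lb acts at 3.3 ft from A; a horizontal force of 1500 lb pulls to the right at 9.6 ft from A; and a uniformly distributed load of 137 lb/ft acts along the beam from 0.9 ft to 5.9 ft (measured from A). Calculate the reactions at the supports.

Resultant of the distributed load: 137 × 5 = 685 lb at 3.4 ft from A.
Taking moments about A: C_y·13.1 − 800·10.6 − 2850·3.3 − (137·5)·3.4 = 0 → C_y = 20214/13.1 = 1543.05 ≈ 1543 lb.
ΣF_y = 0: A_y + 1543.05 − 800 − 2850 − 137·5 = 0 → A_y = 2792 lb.
ΣF_x = 0: A_x + 1500 = 0 → A_x = -1500 lb.

A_x = -1500 lb, A_y = 2792 lb, C_y = 1543 lb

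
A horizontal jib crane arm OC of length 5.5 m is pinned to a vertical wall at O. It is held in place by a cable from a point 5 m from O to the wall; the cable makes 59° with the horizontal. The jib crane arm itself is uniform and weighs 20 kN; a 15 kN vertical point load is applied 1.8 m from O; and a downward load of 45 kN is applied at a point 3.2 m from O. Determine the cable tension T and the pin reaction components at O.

ΣM about O: T·sin59°·5 − 20·2.75 − 15·1.8 − 45·3.2 = 0 → T = 226/(5·0.857167) = 52.7318 ≈ 52.73 kN.
ΣF_x = 0: O_x − T·cos59° = 0 → O_x = 52.7318 × 0.515038 = 27.16 kN.
ΣF_y = 0: O_y + T·sin59° − 20 − 15 − 45 = 0 → O_y = 80 − 52.7318 × 0.857167 = 34.80 kN.

T = 52.73 kN, O_x = 27.16 kN, O_y = 34.80 kN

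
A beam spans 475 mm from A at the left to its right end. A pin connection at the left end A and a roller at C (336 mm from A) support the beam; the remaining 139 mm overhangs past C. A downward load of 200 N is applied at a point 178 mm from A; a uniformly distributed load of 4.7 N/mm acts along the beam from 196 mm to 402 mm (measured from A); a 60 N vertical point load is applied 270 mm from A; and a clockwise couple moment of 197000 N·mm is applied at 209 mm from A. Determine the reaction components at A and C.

Resultant of the distributed load: 4.7 × 206 = 968.2 N at 299 mm from A.
Taking moments about A: C_y·336 − 200·178 − (4.7·206)·299 − 60·270 − 197000 = 0 → C_y = 538291.8/336 = 1602.06 ≈ 1602 N.
ΣF_y = 0: A_y + 1602.06 − 200 − 4.7·206 − 60 = 0 → A_y = -373.9 N.
ΣF_x = 0: no horizontal applied forces, so A_x = 0.

A_x = 0, A_y = -373.9 N, C_y = 1602 N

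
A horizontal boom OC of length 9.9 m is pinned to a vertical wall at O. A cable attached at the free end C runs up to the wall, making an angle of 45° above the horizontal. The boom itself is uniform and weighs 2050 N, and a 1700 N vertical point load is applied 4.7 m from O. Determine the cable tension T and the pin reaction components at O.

T = 2591 N, O_x = 1832 N, O_y = 1918 N

ΣM about O: T·sin45°·9.9 − 2050·4.95 − 1700·4.7 = 0 → T = 18137.5/(9.9·0.707107) = 2590.94 ≈ 2591 N.
ΣF_x = 0: O_x − T·cos45° = 0 → O_x = 2590.94 × 0.707107 = 1832 N.
ΣF_y = 0: O_y + T·sin45° − 2050 − 1700 = 0 → O_y = 3750 − 2590.94 × 0.707107 = 1918 N.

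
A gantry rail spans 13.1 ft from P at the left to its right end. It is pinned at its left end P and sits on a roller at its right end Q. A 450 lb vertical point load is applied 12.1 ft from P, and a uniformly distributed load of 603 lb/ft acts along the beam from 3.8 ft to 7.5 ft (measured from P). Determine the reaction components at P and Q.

P_x = 0, P_y = 1303 lb, Q_y = 1378 lb

Resultant of the distributed load: 603 × 3.7 = 2231.1 lb at 5.65 ft from P.
Taking moments about P: Q_y·13.1 − 450·12.1 − (603·3.7)·5.65 = 0 → Q_y = 18050.715/13.1 = 1377.92 ≈ 1378 lb.
ΣF_y = 0: P_y + 1377.92 − 450 − 603·3.7 = 0 → P_y = 1303 lb.
ΣF_x = 0: no horizontal applied forces, so P_x = 0.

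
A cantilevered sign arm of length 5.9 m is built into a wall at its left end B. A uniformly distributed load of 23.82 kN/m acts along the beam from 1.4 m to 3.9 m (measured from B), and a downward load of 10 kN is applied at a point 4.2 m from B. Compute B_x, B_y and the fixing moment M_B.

Resultant of the distributed load: 23.82 × 2.5 = 59.55 kN at 2.65 m from B.
ΣF_x = 0: B_x = 0.
ΣF_y = 0: B_y − 23.82·2.5 − 10 = 0 → B_y = 69.55 kN.
ΣM about B: M_B − (23.82·2.5)·2.65 − 10·4.2 = 0 → M_B = 199.8 kN·m.

B_x = 0, B_y = 69.55 kN, M_B = 199.8 kN·m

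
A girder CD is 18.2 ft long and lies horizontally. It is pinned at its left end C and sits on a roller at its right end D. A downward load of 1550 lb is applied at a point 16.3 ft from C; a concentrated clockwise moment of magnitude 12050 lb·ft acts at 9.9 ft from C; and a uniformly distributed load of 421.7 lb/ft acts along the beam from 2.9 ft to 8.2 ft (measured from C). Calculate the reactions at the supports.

C_x = 0, C_y = 1053 lb, D_y = 2732 lb

Resultant of the distributed load: 421.7 × 5.3 = 2235.01 lb at 5.55 ft from C.
ΣM about C: D_y·18.2 − 1550·16.3 − 12050 − (421.7·5.3)·5.55 = 0 → D_y = 49719.3055/18.2 = 2731.83 ≈ 2732 lb.
ΣF_y = 0: C_y + 2731.83 − 1550 − 421.7·5.3 = 0 → C_y = 1053 lb.
ΣF_x = 0: no horizontal applied forces, so C_x = 0.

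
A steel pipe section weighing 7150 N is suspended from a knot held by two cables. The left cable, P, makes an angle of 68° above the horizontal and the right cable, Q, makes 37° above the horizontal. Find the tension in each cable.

ΣF_x = 0: −T_P·cos68° + T_Q·cos37° = 0 → T_Q = 0.469058·T_P.
ΣF_y = 0: T_P·sin68° + T_Q·sin37° = 7150.
Substitute: T_P·(0.927184 + 0.469058·0.601815) = 7150 → T_P = 5911.68 ≈ 5912 N.
Then T_Q = 0.469058 × 5911.68 = 2773 N.

T_P = 5912 N, T_Q = 2773 N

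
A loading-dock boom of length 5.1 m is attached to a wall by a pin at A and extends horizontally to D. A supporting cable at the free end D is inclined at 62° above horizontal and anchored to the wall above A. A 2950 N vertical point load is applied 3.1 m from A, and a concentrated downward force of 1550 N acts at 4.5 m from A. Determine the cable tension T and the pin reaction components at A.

T = 3580 N, A_x = 1681 N, A_y = 1339 N

ΣM about A: T·sin62°·5.1 − 2950·3.1 − 1550·4.5 = 0 → T = 16120/(5.1·0.882948) = 3579.81 ≈ 3580 N.
ΣF_x = 0: A_x − T·cos62° = 0 → A_x = 3579.81 × 0.469472 = 1681 N.
ΣF_y = 0: A_y + T·sin62° − 2950 − 1550 = 0 → A_y = 4500 − 3579.81 × 0.882948 = 1339 N.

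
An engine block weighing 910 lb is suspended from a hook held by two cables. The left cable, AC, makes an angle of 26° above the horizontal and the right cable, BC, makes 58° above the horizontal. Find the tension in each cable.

T_AC = 484.9 lb, T_BC = 822.4 lb

ΣF_x = 0: −T_AC·cos26° + T_BC·cos58° = 0 → T_BC = 1.6961·T_AC.
ΣF_y = 0: T_AC·sin26° + T_BC·sin58° = 910.
Substitute: T_AC·(0.438371 + 1.6961·0.848048) = 910 → T_AC = 484.882 ≈ 484.9 lb.
Then T_BC = 1.6961 × 484.882 = 822.4 lb.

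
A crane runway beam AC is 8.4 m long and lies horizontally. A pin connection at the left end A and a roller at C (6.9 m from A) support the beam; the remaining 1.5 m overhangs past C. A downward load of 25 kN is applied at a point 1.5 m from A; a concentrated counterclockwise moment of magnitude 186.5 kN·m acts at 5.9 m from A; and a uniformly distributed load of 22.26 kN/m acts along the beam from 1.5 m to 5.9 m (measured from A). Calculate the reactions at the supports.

Resultant of the distributed load: 22.26 × 4.4 = 97.944 kN at 3.7 m from A.
Moments about A: C_y·6.9 − 25·1.5 + 186.5 − (22.26·4.4)·3.7 = 0 → C_y = 213.3928/6.9 = 30.9265 ≈ 30.93 kN.
ΣF_y = 0: A_y + 30.9265 − 25 − 22.26·4.4 = 0 → A_y = 92.02 kN.
ΣF_x = 0: no horizontal applied forces, so A_x = 0.

A_x = 0, A_y = 92.02 kN, C_y = 30.93 kN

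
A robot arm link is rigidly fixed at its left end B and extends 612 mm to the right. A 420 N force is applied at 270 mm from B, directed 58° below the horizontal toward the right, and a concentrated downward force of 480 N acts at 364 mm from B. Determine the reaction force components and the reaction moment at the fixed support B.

ΣF_x = 0: B_x + 420·cos58° = 0 → B_x = -222.6 N.
ΣF_y = 0: B_y − 420·sin58° − 480 = 0 → B_y = 836.2 N.
ΣM about B: M_B − 420·sin58°·270 − 480·364 = 0 → M_B = 270900 N·mm.

B_x = -222.6 N, B_y = 836.2 N, M_B = 270900 N·mm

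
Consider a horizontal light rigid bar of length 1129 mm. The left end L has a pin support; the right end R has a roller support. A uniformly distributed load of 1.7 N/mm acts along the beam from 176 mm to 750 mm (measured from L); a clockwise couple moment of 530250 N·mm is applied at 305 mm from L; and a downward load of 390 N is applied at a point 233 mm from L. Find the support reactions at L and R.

Resultant of the distributed load: 1.7 × 574 = 975.8 N at 463 mm from L.
Moments about L: R_y·1129 − (1.7·574)·463 − 530250 − 390·233 = 0 → R_y = 1072915.4/1129 = 950.324 ≈ 950.3 N.
ΣF_y = 0: L_y + 950.324 − 1.7·574 − 390 = 0 → L_y = 415.5 N.
ΣF_x = 0: no horizontal applied forces, so L_x = 0.

L_x = 0, L_y = 415.5 N, R_y = 950.3 N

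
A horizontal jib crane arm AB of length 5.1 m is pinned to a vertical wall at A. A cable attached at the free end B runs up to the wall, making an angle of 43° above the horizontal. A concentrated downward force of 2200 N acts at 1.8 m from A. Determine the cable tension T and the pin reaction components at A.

T = 1139 N, A_x = 832.7 N, A_y = 1424 N

ΣM about A: T·sin43°·5.1 − 2200·1.8 = 0 → T = 3960/(5.1·0.681998) = 1138.52 ≈ 1139 N.
ΣF_x = 0: A_x − T·cos43° = 0 → A_x = 1138.52 × 0.731354 = 832.7 N.
ΣF_y = 0: A_y + T·sin43° − 2200 = 0 → A_y = 2200 − 1138.52 × 0.681998 = 1424 N.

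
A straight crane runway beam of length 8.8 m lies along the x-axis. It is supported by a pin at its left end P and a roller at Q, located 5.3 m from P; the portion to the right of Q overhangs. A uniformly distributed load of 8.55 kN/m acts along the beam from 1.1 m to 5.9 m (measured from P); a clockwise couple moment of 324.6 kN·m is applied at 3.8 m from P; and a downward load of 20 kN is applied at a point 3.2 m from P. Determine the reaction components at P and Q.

P_x = 0, P_y = -39.38 kN, Q_y = 100.4 kN

Resultant of the distributed load: 8.55 × 4.8 = 41.04 kN at 3.5 m from P.
Moments about P: Q_y·5.3 − (8.55·4.8)·3.5 − 324.6 − 20·3.2 = 0 → Q_y = 532.24/5.3 = 100.423 ≈ 100.4 kN.
ΣF_y = 0: P_y + 100.423 − 8.55·4.8 − 20 = 0 → P_y = -39.38 kN.
ΣF_x = 0: no horizontal applied forces, so P_x = 0.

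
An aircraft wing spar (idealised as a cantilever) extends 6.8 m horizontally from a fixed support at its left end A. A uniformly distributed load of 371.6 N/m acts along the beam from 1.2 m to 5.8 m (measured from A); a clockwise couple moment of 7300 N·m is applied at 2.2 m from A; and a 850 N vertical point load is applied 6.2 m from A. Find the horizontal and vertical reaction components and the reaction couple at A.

A_x = 0, A_y = 2559 N, M_A = 18550 N·m

Resultant of the distributed load: 371.6 × 4.6 = 1709.36 N at 3.5 m from A.
ΣF_x = 0: A_x = 0.
ΣF_y = 0: A_y − 371.6·4.6 − 850 = 0 → A_y = 2559 N.
ΣM about A: M_A − (371.6·4.6)·3.5 − 7300 − 850·6.2 = 0 → M_A = 18550 N·m.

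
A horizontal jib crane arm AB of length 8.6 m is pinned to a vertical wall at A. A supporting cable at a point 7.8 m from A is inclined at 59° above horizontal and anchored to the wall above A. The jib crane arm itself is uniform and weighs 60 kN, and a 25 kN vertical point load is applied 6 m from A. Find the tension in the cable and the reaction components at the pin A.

T = 61.02 kN, A_x = 31.43 kN, A_y = 32.69 kN

ΣM about A: T·sin59°·7.8 − 60·4.3 − 25·6 = 0 → T = 408/(7.8·0.857167) = 61.0239 ≈ 61.02 kN.
ΣF_x = 0: A_x − T·cos59° = 0 → A_x = 61.0239 × 0.515038 = 31.43 kN.
ΣF_y = 0: A_y + T·sin59° − 60 − 25 = 0 → A_y = 85 − 61.0239 × 0.857167 = 32.69 kN.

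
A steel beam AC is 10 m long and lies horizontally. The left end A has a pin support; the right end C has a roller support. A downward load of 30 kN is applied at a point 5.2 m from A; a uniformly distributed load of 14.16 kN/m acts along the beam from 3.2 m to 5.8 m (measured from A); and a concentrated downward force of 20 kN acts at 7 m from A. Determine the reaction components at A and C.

Resultant of the distributed load: 14.16 × 2.6 = 36.816 kN at 4.5 m from A.
ΣM about A: C_y·10 − 30·5.2 − (14.16·2.6)·4.5 − 20·7 = 0 → C_y = 461.672/10 = 46.1672 ≈ 46.17 kN.
ΣF_y = 0: A_y + 46.1672 − 30 − 14.16·2.6 − 20 = 0 → A_y = 40.65 kN.
ΣF_x = 0: no horizontal applied forces, so A_x = 0.

A_x = 0, A_y = 40.65 kN, C_y = 46.17 kN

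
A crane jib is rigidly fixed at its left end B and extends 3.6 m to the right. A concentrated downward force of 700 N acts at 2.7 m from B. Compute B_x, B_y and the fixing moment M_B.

B_x = 0, B_y = 700.0 N, M_B = 1890 N·m

ΣF_x = 0: B_x = 0.
ΣF_y = 0: B_y − 700 = 0 → B_y = 700.0 N.
ΣM about B: M_B − 700·2.7 = 0 → M_B = 1890 N·m.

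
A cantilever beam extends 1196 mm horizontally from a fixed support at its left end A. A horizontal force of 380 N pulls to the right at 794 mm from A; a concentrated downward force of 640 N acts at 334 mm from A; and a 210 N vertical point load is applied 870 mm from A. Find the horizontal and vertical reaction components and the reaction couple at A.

A_x = -380.0 N, A_y = 850.0 N, M_A = 396500 N·mm

ΣF_x = 0: A_x + 380 = 0 → A_x = -380.0 N.
ΣF_y = 0: A_y − 640 − 210 = 0 → A_y = 850.0 N.
ΣM about A: M_A − 640·334 − 210·870 = 0 → M_A = 396500 N·mm.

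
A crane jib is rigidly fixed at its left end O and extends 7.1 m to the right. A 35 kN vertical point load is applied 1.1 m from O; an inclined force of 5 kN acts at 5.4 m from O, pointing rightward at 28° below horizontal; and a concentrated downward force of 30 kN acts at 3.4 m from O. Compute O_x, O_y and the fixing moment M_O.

O_x = -4.415 kN, O_y = 67.35 kN, M_O = 153.2 kN·m

ΣF_x = 0: O_x + 5·cos28° = 0 → O_x = -4.415 kN.
ΣF_y = 0: O_y − 35 − 5·sin28° − 30 = 0 → O_y = 67.35 kN.
ΣM about O: M_O − 35·1.1 − 5·sin28°·5.4 − 30·3.4 = 0 → M_O = 153.2 kN·m.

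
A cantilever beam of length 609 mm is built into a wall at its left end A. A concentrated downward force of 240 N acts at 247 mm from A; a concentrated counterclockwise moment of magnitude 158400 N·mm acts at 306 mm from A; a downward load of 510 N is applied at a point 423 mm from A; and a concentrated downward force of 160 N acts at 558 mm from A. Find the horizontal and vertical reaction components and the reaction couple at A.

A_x = 0, A_y = 910.0 N, M_A = 205900 N·mm

ΣF_x = 0: A_x = 0.
ΣF_y = 0: A_y − 240 − 510 − 160 = 0 → A_y = 910.0 N.
ΣM about A: M_A − 240·247 + 158400 − 510·423 − 160·558 = 0 → M_A = 205900 N·mm.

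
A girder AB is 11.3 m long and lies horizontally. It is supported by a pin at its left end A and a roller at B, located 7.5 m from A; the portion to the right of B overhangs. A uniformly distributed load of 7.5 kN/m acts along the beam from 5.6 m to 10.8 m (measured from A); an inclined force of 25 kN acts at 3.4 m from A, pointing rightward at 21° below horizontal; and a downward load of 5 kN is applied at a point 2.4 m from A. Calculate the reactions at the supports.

Resultant of the distributed load: 7.5 × 5.2 = 39 kN at 8.2 m from A.
ΣM about A: B_y·7.5 − (7.5·5.2)·8.2 − 25·sin21°·3.4 − 5·2.4 = 0 → B_y = 362.261/7.5 = 48.3015 ≈ 48.30 kN.
ΣF_y = 0: A_y + 48.3015 − 7.5·5.2 − 25·sin21° − 5 = 0 → A_y = 4.658 kN.
ΣF_x = 0: A_x + 25·cos21° = 0 → A_x = -23.34 kN.

A_x = -23.34 kN, A_y = 4.658 kN, B_y = 48.30 kN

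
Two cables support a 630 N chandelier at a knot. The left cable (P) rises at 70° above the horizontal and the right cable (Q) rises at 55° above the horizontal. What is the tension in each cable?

ΣF_x = 0: −T_P·cos70° + T_Q·cos55° = 0 → T_Q = 0.596294·T_P.
ΣF_y = 0: T_P·sin70° + T_Q·sin55° = 630.
Substitute: T_P·(0.939693 + 0.596294·0.819152) = 630 → T_P = 441.131 ≈ 441.1 N.
Then T_Q = 0.596294 × 441.131 = 263.0 N.

T_P = 441.1 N, T_Q = 263.0 N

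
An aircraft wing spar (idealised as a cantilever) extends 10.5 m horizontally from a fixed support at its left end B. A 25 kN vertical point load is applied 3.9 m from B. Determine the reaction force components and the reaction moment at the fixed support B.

ΣF_x = 0: B_x = 0.
ΣF_y = 0: B_y − 25 = 0 → B_y = 25.00 kN.
ΣM about B: M_B − 25·3.9 = 0 → M_B = 97.50 kN·m.

B_x = 0, B_y = 25.00 kN, M_B = 97.50 kN·m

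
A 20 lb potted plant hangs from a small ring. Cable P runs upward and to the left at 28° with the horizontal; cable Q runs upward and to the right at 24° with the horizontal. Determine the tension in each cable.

ΣF_x = 0: −T_P·cos28° + T_Q·cos24° = 0 → T_Q = 0.966506·T_P.
ΣF_y = 0: T_P·sin28° + T_Q·sin24° = 20.
Substitute: T_P·(0.469472 + 0.966506·0.406737) = 20 → T_P = 23.1861 ≈ 23.19 lb.
Then T_Q = 0.966506 × 23.1861 = 22.41 lb.

T_P = 23.19 lb, T_Q = 22.41 lb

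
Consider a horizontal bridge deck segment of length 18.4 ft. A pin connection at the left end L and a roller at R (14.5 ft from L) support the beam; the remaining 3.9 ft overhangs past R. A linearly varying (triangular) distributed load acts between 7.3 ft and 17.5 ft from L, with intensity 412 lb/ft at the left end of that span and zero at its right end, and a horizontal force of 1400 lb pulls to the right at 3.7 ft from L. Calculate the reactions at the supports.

L_x = -1400 lb, L_y = 550.7 lb, R_y = 1551 lb

Resultant of the triangular load: ½ × 412 × 10.2 = 2101.2 lb, acting at 10.7 ft from L (one-third of the span from the peak).
ΣM about L: R_y·14.5 − (½·412·10.2)·10.7 = 0 → R_y = 22482.84/14.5 = 1550.54 ≈ 1551 lb.
ΣF_y = 0: L_y + 1550.54 − ½·412·10.2 = 0 → L_y = 550.7 lb.
ΣF_x = 0: L_x + 1400 = 0 → L_x = -1400 lb.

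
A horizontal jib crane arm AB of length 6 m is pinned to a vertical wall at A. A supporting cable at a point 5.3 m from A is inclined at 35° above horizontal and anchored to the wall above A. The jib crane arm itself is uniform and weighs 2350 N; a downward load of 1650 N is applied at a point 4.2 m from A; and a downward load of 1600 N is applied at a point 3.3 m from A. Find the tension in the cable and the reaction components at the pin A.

ΣM about A: T·sin35°·5.3 − 2350·3 − 1650·4.2 − 1600·3.3 = 0 → T = 19260/(5.3·0.573576) = 6335.62 ≈ 6336 N.
ΣF_x = 0: A_x − T·cos35° = 0 → A_x = 6335.62 × 0.819152 = 5190 N.
ΣF_y = 0: A_y + T·sin35° − 2350 − 1650 − 1600 = 0 → A_y = 5600 − 6335.62 × 0.573576 = 1966 N.

T = 6336 N, A_x = 5190 N, A_y = 1966 N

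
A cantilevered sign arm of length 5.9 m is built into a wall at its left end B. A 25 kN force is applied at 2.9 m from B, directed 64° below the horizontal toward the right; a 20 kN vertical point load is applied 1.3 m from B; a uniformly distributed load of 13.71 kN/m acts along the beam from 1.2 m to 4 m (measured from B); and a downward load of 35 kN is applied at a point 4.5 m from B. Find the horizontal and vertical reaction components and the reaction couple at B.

Resultant of the distributed load: 13.71 × 2.8 = 38.388 kN at 2.6 m from B.
ΣF_x = 0: B_x + 25·cos64° = 0 → B_x = -10.96 kN.
ΣF_y = 0: B_y − 25·sin64° − 20 − 13.71·2.8 − 35 = 0 → B_y = 115.9 kN.
ΣM about B: M_B − 25·sin64°·2.9 − 20·1.3 − (13.71·2.8)·2.6 − 35·4.5 = 0 → M_B = 348.5 kN·m.

B_x = -10.96 kN, B_y = 115.9 kN, M_B = 348.5 kN·m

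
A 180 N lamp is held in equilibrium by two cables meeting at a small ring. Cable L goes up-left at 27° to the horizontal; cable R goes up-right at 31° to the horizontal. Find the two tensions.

ΣF_x = 0: −T_L·cos27° + T_R·cos31° = 0 → T_R = 1.03948·T_L.
ΣF_y = 0: T_L·sin27° + T_R·sin31° = 180.
Substitute: T_L·(0.45399 + 1.03948·0.515038) = 180 → T_L = 181.935 ≈ 181.9 N.
Then T_R = 1.03948 × 181.935 = 189.1 N.

T_L = 181.9 N, T_R = 189.1 N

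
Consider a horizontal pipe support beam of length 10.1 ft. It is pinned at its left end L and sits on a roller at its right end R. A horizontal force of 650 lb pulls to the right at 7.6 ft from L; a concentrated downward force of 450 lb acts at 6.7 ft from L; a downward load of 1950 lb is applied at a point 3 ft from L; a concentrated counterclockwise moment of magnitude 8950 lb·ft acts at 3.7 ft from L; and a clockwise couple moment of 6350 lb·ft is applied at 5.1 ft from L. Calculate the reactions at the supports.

Taking moments about L: R_y·10.1 − 450·6.7 − 1950·3 + 8950 − 6350 = 0 → R_y = 6265/10.1 = 620.297 ≈ 620.3 lb.
ΣF_y = 0: L_y + 620.297 − 450 − 1950 = 0 → L_y = 1780 lb.
ΣF_x = 0: L_x + 650 = 0 → L_x = -650.0 lb.

L_x = -650.0 lb, L_y = 1780 lb, R_y = 620.3 lb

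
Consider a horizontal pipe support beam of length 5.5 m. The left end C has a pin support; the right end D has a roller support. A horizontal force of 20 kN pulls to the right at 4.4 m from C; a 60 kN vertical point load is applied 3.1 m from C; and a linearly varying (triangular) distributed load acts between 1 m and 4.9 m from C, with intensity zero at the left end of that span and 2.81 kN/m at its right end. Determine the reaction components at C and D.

Resultant of the triangular load: ½ × 2.81 × 3.9 = 5.4795 kN, acting at 3.6 m from C (one-third of the span from the peak).
Moments about C: D_y·5.5 − 60·3.1 − (½·2.81·3.9)·3.6 = 0 → D_y = 205.7262/5.5 = 37.4048 ≈ 37.40 kN.
ΣF_y = 0: C_y + 37.4048 − 60 − ½·2.81·3.9 = 0 → C_y = 28.07 kN.
ΣF_x = 0: C_x + 20 = 0 → C_x = -20.00 kN.

C_x = -20.00 kN, C_y = 28.07 kN, D_y = 37.40 kN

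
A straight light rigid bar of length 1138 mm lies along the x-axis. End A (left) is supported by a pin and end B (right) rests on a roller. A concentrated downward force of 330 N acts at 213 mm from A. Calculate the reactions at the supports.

A_x = 0, A_y = 268.2 N, B_y = 61.77 N

Moments about A: B_y·1138 − 330·213 = 0 → B_y = 70290/1138 = 61.7663 ≈ 61.77 N.
ΣF_y = 0: A_y + 61.7663 − 330 = 0 → A_y = 268.2 N.
ΣF_x = 0: no horizontal applied forces, so A_x = 0.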